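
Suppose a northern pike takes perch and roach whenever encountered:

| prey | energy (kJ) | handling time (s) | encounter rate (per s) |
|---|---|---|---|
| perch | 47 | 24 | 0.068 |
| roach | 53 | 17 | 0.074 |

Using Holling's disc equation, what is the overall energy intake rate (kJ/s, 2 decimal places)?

Energy encountered per unit search time: 0.068×47 + 0.074×53 = 7.118 kJ/s.
Handling time per unit search time: 0.068×24 + 0.074×17 = 2.89.
Rate = 7.118/(1 + 2.89) = 1.83 kJ/s.

1.83 kJ/s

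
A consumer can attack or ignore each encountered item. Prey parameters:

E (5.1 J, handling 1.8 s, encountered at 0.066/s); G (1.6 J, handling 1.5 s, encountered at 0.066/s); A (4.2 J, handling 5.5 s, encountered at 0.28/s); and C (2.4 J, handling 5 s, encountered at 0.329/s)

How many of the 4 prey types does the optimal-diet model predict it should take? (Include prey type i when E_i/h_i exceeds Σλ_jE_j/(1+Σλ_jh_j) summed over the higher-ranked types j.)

3

Profitabilities (E/h, J/s): E 2.83, G 1.07, A 0.764, C 0.48. Add prey in this order while the next type's profitability exceeds the intake rate on those already taken.
Rate on top 1: 0.3009. G: 1.07 > 0.3009 → include.
Rate on top 2: 0.3631. A: 0.764 > 0.3631 → include.
Rate on top 3: 0.5868. C: 0.48 < 0.5868 → exclude; stop.
Optimal diet: E, G, A — 3 of 4 types.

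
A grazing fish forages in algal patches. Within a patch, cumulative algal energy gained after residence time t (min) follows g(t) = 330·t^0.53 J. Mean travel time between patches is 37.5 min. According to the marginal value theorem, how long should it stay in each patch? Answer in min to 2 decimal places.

By the marginal value theorem, leave when the instantaneous gain rate g'(t) equals the habitat-wide average g(t)/(T + t).
g'(t) = 0.53·330·t^-0.47. Setting 0.53·330·t^-0.47 = 330·t^0.53/(37.5+t) gives 0.53(37.5+t) = t, so 0.47·t = 0.53×37.5.
t* = 0.53×37.5/0.47 = 42.29 min.

42.29 min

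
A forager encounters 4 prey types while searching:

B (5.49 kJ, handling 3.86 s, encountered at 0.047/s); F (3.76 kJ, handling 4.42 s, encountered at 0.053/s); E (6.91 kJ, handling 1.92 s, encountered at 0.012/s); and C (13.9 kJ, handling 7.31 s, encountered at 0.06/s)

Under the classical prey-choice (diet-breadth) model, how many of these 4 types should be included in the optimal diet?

Profitabilities (E/h, kJ/s): E 3.6, C 1.9, B 1.42, F 0.851. Add prey in this order while the next type's profitability exceeds the intake rate on those already taken.
Rate on top 1: 0.08105. C: 1.9 > 0.08105 → include.
Rate on top 2: 0.6273. B: 1.42 > 0.6273 → include.
Rate on top 3: 0.7151. F: 0.851 > 0.7151 → include.
Optimal diet: E, C, B, F — 4 of 4 types.

4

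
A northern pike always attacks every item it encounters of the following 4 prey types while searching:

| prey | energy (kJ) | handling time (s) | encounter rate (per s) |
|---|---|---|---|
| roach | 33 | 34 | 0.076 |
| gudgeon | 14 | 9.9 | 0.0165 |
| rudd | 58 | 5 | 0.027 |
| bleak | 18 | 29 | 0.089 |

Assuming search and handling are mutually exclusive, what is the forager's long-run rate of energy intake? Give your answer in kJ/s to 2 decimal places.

0.91 kJ/s

R = Σλ_iE_i / (1 + Σλ_ih_i)
Numerator: 0.076×33 + 0.0165×14 + 0.027×58 + 0.089×18 = 5.907
Denominator: 1 + 0.076×34 + 0.0165×9.9 + 0.027×5 + 0.089×29 = 6.463
R = 5.907/6.463 = 0.9139 kJ/s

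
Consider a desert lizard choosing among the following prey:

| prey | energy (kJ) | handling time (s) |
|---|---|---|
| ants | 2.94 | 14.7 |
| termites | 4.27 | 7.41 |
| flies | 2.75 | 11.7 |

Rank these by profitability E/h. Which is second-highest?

flies

In descending order of E/h:
termites: 4.27/7.41 = 0.576 kJ/s
flies: 2.75/11.7 = 0.235 kJ/s
ants: 2.94/14.7 = 0.2 kJ/s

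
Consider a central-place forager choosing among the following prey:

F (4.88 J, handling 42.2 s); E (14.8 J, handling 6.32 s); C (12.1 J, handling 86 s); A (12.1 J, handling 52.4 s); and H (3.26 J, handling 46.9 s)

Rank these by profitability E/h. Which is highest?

E

Profitability E/h (J/s): F = 4.88/42.2 = 0.116, E = 14.8/6.32 = 2.34, C = 12.1/86 = 0.141, A = 12.1/52.4 = 0.231, H = 3.26/46.9 = 0.0695.
Ranked: E > A > C > F > H.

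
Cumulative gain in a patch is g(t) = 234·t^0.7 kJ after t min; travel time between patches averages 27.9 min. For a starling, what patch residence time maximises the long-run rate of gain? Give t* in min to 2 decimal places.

Maximise g(t)/(T+t): set derivative to zero → g'(t)(T+t) = g(t).
g'(t) = 0.7·234·t^-0.3. Setting 0.7·234·t^-0.3 = 234·t^0.7/(27.9+t) gives 0.7(27.9+t) = t, so 0.30·t = 0.7×27.9.
t* = 0.7×27.9/0.30 = 65.1 min.

65.10 min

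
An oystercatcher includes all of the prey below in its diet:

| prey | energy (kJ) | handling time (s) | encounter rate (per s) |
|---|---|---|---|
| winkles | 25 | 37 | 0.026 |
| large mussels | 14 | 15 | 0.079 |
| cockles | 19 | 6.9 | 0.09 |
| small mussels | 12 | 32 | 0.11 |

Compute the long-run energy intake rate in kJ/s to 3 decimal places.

0.657 kJ/s

Energy encountered per unit search time: 0.026×25 + 0.079×14 + 0.09×19 + 0.11×12 = 4.786 kJ/s.
Handling time per unit search time: 0.026×37 + 0.079×15 + 0.09×6.9 + 0.11×32 = 6.288.
Rate = 4.786/(1 + 6.288) = 0.6567 kJ/s.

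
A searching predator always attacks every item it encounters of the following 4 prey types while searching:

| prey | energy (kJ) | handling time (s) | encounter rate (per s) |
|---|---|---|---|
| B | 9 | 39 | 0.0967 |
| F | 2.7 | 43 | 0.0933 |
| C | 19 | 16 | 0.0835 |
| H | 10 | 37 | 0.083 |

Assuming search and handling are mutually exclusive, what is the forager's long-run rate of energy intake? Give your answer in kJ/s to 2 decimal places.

0.27 kJ/s

R = (0.0967×9 + 0.0933×2.7 + 0.0835×19 + 0.083×10) / (1 + 0.0967×39 + 0.0933×43 + 0.0835×16 + 0.083×37) = 3.539/13.19 = 0.2683 kJ/s.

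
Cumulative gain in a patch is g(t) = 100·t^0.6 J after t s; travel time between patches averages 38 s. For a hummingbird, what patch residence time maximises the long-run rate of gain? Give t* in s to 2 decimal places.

57.00 s

By the marginal value theorem, leave when the instantaneous gain rate g'(t) equals the habitat-wide average g(t)/(T + t).
g'(t) = 0.6·100·t^-0.4. Setting 0.6·100·t^-0.4 = 100·t^0.6/(38+t) gives 0.6(38+t) = t, so 0.40·t = 0.6×38.
t* = 0.6×38/0.40 = 57 s.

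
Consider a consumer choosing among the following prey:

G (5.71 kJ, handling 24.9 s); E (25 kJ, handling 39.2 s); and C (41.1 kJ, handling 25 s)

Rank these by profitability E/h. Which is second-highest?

Profitability E/h (kJ/s): G = 5.71/24.9 = 0.229, E = 25/39.2 = 0.638, C = 41.1/25 = 1.64.
Ranked: C > E > G.

E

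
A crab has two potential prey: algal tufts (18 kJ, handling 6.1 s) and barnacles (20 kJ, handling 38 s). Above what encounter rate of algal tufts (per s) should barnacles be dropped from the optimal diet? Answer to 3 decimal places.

0.036 per s

The zero-one rule: include barnacles iff E₂/h₂ > λE₁/(1+λh₁). Equality gives the switch point.
λE₁h₂ = E₂ + λE₂h₁ ⇒ λ = E₂/(E₁h₂ − E₂h₁) = 20/(684 − 122) = 0.03559 per s.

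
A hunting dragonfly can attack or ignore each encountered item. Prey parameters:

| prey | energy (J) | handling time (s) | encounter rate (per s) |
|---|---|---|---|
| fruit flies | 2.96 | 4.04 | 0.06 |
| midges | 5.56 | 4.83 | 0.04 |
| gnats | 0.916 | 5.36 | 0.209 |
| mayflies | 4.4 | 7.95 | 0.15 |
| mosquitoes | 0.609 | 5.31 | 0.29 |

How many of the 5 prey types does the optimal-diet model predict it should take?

3

Profitabilities (E/h, J/s): midges 1.15, fruit flies 0.733, mayflies 0.553, gnats 0.171, mosquitoes 0.115. Add prey in this order while the next type's profitability exceeds the intake rate on those already taken.
Rate on top 1: 0.1864. fruit flies: 0.733 > 0.1864 → include.
Rate on top 2: 0.2786. mayflies: 0.553 > 0.2786 → include.
Rate on top 3: 0.4033. gnats: 0.171 < 0.4033 → exclude; stop.
Optimal diet: midges, fruit flies, mayflies — 3 of 5 types.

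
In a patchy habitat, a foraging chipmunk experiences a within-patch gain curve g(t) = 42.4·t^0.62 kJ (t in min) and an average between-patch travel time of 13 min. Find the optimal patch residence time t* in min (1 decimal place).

Maximise g(t)/(T+t): set derivative to zero → g'(t)(T+t) = g(t).
g'(t) = 0.62·42.4·t^-0.38. Setting 0.62·42.4·t^-0.38 = 42.4·t^0.62/(13+t) gives 0.62(13+t) = t, so 0.38·t = 0.62×13.
t* = 0.62×13/0.38 = 21.21 min.

21.2 min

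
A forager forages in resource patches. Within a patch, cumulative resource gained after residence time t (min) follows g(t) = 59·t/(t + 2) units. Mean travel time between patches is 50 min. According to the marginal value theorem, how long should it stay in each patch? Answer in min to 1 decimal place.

By the marginal value theorem, leave when the instantaneous gain rate g'(t) equals the habitat-wide average g(t)/(T + t).
g'(t) = 59·2/(t + 2)². Setting 59·2/(t+2)² = 59t/[(t+2)(50+t)] gives 2(50+t) = t(t+2), so t² = 2×50 = 100.
t* = √100 = 10 min.

10.0 min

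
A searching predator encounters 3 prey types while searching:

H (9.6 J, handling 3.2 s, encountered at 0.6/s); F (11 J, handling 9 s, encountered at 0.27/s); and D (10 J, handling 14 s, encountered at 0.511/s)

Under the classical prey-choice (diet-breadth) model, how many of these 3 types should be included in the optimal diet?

E/h in descending order: H 3, F 1.22, D 0.714 J/s. The optimal diet is the largest prefix of this list for which every included type satisfies E_i/h_i > R on the types above it.
Rate on top 1: 1.973. F: 1.22 < 1.973 → exclude; stop.
Optimal diet: H — 1 of 3 types.

1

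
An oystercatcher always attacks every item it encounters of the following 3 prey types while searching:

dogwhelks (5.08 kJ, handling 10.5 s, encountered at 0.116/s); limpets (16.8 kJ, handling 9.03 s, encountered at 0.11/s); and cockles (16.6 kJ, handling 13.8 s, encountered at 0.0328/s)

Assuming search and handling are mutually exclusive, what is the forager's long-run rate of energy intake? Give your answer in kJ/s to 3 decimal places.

Energy encountered per unit search time: 0.116×5.08 + 0.11×16.8 + 0.0328×16.6 = 2.982 kJ/s.
Handling time per unit search time: 0.116×10.5 + 0.11×9.03 + 0.0328×13.8 = 2.664.
Rate = 2.982/(1 + 2.664) = 0.8138 kJ/s.

0.814 kJ/s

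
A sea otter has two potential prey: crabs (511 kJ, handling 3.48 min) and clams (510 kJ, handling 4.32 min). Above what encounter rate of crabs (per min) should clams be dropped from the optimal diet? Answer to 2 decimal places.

Drop clams once their profitability E₂/h₂ falls below the rate achievable on crabs alone: E₂/h₂ = λE₁/(1 + λh₁).
Solve for λ: λE₁h₂ = E₂(1 + λh₁) → λ(E₁h₂ − E₂h₁) = E₂ → λ = E₂/(E₁h₂ − E₂h₁).
λ = 510/(511×4.32 − 510×3.48) = 510/432.7 = 1.179 per min.

1.18 per min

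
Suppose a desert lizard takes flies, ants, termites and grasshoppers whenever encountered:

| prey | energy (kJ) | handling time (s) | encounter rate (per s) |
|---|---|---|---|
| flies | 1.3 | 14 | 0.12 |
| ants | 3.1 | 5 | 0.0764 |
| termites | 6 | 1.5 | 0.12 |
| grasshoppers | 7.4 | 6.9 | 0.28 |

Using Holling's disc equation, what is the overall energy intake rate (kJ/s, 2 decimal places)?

0.62 kJ/s

Energy encountered per unit search time: 0.12×1.3 + 0.0764×3.1 + 0.12×6 + 0.28×7.4 = 3.185 kJ/s.
Handling time per unit search time: 0.12×14 + 0.0764×5 + 0.12×1.5 + 0.28×6.9 = 4.174.
Rate = 3.185/(1 + 4.174) = 0.6155 kJ/s.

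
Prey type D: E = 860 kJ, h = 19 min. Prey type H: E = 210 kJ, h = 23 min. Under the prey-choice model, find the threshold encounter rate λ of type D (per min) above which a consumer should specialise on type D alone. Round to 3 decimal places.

0.013 per min

The zero-one rule: include type H iff E₂/h₂ > λE₁/(1+λh₁). Equality gives the switch point.
λE₁h₂ = E₂ + λE₂h₁ ⇒ λ = E₂/(E₁h₂ − E₂h₁) = 210/(1.978e+04 − 3990) = 0.0133 per min.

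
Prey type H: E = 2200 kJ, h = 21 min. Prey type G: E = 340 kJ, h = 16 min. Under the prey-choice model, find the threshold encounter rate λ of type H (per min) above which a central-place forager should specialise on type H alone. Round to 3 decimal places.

The zero-one rule: include type G iff E₂/h₂ > λE₁/(1+λh₁). Equality gives the switch point.
λE₁h₂ = E₂ + λE₂h₁ ⇒ λ = E₂/(E₁h₂ − E₂h₁) = 340/(3.52e+04 − 7140) = 0.01212 per min.

0.012 per min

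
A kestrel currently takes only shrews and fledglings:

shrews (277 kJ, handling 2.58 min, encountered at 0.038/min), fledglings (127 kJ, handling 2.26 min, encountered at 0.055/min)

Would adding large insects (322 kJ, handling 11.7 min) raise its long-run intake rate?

Yes

On shrews and fledglings alone, R = ΣλE/(1+Σλh) = 17.51/1.222 = 14.33 kJ/min.
Profitability of large insects: 322/11.7 = 27.52 kJ/min.
Since 27.52 > R, including large insects increases the long-run rate.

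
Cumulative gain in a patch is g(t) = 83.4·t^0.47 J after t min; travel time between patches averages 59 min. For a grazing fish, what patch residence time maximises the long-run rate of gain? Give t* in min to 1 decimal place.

52.3 min

Optimal t* satisfies g'(t*) = g(t*)/(T + t*).
g'(t) = 0.47·83.4·t^-0.53. Setting 0.47·83.4·t^-0.53 = 83.4·t^0.47/(59+t) gives 0.47(59+t) = t, so 0.53·t = 0.47×59.
t* = 0.47×59/0.53 = 52.32 min.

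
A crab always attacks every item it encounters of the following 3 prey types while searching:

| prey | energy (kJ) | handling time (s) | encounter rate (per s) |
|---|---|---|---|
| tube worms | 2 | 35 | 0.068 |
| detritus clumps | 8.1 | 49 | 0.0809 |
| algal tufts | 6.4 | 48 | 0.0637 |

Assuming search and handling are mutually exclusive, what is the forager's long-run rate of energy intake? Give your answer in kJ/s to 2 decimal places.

0.12 kJ/s

R = Σλ_iE_i / (1 + Σλ_ih_i)
Numerator: 0.068×2 + 0.0809×8.1 + 0.0637×6.4 = 1.199
Denominator: 1 + 0.068×35 + 0.0809×49 + 0.0637×48 = 10.4
R = 1.199/10.4 = 0.1153 kJ/s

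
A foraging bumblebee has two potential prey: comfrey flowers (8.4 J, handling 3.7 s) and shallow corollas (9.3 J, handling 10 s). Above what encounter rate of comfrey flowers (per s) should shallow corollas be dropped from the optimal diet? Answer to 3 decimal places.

0.188 per s

Drop shallow corollas once their profitability E₂/h₂ falls below the rate achievable on comfrey flowers alone: E₂/h₂ = λE₁/(1 + λh₁).
Solve for λ: λE₁h₂ = E₂(1 + λh₁) → λ(E₁h₂ − E₂h₁) = E₂ → λ = E₂/(E₁h₂ − E₂h₁).
λ = 9.3/(8.4×10 − 9.3×3.7) = 9.3/49.59 = 0.1875 per s.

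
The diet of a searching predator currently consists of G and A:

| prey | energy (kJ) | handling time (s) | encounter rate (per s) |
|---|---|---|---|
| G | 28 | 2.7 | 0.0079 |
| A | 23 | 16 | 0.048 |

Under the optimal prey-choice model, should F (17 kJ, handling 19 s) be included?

Intake rate on the current diet: R = (0.0079×28 + 0.048×23) / (1 + 0.0079×2.7 + 0.048×16) = 1.325/1.789 = 0.7406 kJ/s.
F: E/h = 17/19 = 0.8947 kJ/s.
0.8947 > 0.7406, so adding F raises the average — include it.

Yes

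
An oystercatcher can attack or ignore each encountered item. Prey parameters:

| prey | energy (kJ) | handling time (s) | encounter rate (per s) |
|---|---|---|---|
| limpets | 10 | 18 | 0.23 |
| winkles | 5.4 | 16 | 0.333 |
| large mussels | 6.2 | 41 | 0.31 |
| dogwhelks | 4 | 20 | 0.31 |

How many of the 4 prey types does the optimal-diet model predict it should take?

1

Rank by E/h (kJ/s): limpets 0.556, winkles 0.338, dogwhelks 0.2, large mussels 0.151. Include each in turn until the next type's E/h falls below the running intake rate.
Rate on top 1: 0.4475. winkles: 0.338 < 0.4475 → exclude; stop.
Optimal diet: limpets — 1 of 4 types.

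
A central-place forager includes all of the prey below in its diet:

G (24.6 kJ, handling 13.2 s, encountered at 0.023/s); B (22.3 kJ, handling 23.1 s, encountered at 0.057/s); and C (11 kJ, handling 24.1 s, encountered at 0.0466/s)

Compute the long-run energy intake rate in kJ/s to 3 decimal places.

R = Σλ_iE_i / (1 + Σλ_ih_i)
Numerator: 0.023×24.6 + 0.057×22.3 + 0.0466×11 = 2.349
Denominator: 1 + 0.023×13.2 + 0.057×23.1 + 0.0466×24.1 = 3.743
R = 2.349/3.743 = 0.6276 kJ/s

0.628 kJ/s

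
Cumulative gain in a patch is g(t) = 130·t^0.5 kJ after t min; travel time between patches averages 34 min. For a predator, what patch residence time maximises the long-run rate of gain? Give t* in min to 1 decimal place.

34.0 min

By the marginal value theorem, leave when the instantaneous gain rate g'(t) equals the habitat-wide average g(t)/(T + t).
g'(t) = 0.5·130·t^-0.5. Setting 0.5·130·t^-0.5 = 130·t^0.5/(34+t) gives 0.5(34+t) = t, so 0.50·t = 0.5×34.
t* = 0.5×34/0.50 = 34 min.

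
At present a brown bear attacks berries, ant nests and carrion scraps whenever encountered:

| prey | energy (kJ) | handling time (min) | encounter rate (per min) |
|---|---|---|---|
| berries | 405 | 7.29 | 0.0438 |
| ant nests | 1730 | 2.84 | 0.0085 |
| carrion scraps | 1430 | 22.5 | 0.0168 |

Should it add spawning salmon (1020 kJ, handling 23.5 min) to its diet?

Yes

On berries, ant nests and carrion scraps alone, R = ΣλE/(1+Σλh) = 56.47/1.721 = 32.8 kJ/min.
spawning salmon: E/h = 1020/23.5 = 43.4 kJ/min.
43.4 > 32.8, so adding spawning salmon raises the average — include it.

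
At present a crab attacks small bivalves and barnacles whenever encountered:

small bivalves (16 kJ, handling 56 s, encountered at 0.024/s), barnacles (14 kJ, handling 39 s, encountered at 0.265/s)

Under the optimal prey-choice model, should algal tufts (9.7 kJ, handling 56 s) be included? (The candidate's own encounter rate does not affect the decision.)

On small bivalves and barnacles alone, R = ΣλE/(1+Σλh) = 4.094/12.68 = 0.3229 kJ/s.
Profitability of algal tufts: 9.7/56 = 0.1732 kJ/s.
Since 0.1732 < R, time spent handling algal tufts is better spent searching.

No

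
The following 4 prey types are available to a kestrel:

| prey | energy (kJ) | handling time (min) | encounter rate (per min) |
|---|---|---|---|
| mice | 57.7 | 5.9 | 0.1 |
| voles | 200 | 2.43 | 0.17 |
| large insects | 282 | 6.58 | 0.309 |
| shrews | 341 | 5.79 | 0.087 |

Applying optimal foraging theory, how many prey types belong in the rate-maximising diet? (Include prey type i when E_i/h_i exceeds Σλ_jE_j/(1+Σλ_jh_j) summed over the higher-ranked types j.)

3

E/h in descending order: voles 82.3, shrews 58.9, large insects 42.9, mice 9.78 kJ/min. The optimal diet is the largest prefix of this list for which every included type satisfies E_i/h_i > R on the types above it.
Rate on top 1: 24.06. shrews: 58.9 > 24.06 → include.
Rate on top 2: 33.21. large insects: 42.9 > 33.21 → include.
Rate on top 3: 38.18. mice: 9.78 < 38.18 → exclude; stop.
Optimal diet: voles, shrews, large insects — 3 of 4 types.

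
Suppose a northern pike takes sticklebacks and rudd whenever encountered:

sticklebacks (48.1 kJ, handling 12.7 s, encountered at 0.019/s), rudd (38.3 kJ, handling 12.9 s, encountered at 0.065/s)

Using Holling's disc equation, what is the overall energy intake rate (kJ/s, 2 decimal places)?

1.64 kJ/s

R = (0.019×48.1 + 0.065×38.3) / (1 + 0.019×12.7 + 0.065×12.9) = 3.403/2.08 = 1.636 kJ/s.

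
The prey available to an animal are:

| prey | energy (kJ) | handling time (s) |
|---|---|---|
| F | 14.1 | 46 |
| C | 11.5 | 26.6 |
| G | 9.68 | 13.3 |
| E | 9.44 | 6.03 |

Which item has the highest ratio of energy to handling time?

Profitability E/h (kJ/s): F = 14.1/46 = 0.307, C = 11.5/26.6 = 0.432, G = 9.68/13.3 = 0.728, E = 9.44/6.03 = 1.57.
Ranked: E > G > C > F.

E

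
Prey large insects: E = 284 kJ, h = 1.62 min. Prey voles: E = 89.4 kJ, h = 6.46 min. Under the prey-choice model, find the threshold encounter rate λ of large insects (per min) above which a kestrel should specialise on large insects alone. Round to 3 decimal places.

0.053 per min

Drop voles once their profitability E₂/h₂ falls below the rate achievable on large insects alone: E₂/h₂ = λE₁/(1 + λh₁).
Solve for λ: λE₁h₂ = E₂(1 + λh₁) → λ(E₁h₂ − E₂h₁) = E₂ → λ = E₂/(E₁h₂ − E₂h₁).
λ = 89.4/(284×6.46 − 89.4×1.62) = 89.4/1690 = 0.05291 per min.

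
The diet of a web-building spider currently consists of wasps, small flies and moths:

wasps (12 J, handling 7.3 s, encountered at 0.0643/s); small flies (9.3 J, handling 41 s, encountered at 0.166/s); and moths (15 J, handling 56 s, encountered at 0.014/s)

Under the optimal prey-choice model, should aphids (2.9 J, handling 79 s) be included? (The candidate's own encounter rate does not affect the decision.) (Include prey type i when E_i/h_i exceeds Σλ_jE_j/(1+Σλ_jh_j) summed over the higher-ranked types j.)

No

Intake rate on the current diet: R = (0.0643×12 + 0.166×9.3 + 0.014×15) / (1 + 0.0643×7.3 + 0.166×41 + 0.014×56) = 2.525/9.059 = 0.2788 J/s.
aphids: E/h = 2.9/79 = 0.03671 J/s.
0.03671 < 0.2788, so adding aphids would lower the average — exclude it.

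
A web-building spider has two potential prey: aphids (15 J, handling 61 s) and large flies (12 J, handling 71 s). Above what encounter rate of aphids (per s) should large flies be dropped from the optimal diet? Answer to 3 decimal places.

0.036 per s

At the threshold, the rate on aphids alone equals the profitability of large flies: λ·15/(1 + λ·61) = 12/71 = 0.169.
Rearranging, λ(15 − 0.169×61) = 0.169, so λ = 0.169/4.69 = 0.03604 per s.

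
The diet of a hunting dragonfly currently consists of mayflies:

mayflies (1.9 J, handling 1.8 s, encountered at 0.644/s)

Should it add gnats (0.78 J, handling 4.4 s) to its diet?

Current rate: (0.644×1.9)/(1 + 0.644×1.8) = 0.5667 J/s.
Profitability of gnats: 0.78/4.4 = 0.1773 J/s.
Since 0.1773 < R, time spent handling gnats is better spent searching.

No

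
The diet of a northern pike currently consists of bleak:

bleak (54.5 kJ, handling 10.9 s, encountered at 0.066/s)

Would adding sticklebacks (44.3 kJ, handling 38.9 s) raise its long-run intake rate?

On bleak alone, R = ΣλE/(1+Σλh) = 3.597/1.719 = 2.092 kJ/s.
sticklebacks: E/h = 44.3/38.9 = 1.139 kJ/s.
1.139 < 2.092, so adding sticklebacks would lower the average — exclude it.

No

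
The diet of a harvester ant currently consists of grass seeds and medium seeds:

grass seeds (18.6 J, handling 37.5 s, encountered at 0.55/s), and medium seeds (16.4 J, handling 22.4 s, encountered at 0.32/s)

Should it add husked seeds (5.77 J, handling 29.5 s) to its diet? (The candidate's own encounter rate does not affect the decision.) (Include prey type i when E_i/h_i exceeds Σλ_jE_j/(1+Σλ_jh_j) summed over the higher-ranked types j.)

No

Intake rate on the current diet: R = (0.55×18.6 + 0.32×16.4) / (1 + 0.55×37.5 + 0.32×22.4) = 15.48/28.79 = 0.5376 J/s.
Profitability of husked seeds: 5.77/29.5 = 0.1956 J/s.
0.1956 < 0.5376, so adding husked seeds would lower the average — exclude it.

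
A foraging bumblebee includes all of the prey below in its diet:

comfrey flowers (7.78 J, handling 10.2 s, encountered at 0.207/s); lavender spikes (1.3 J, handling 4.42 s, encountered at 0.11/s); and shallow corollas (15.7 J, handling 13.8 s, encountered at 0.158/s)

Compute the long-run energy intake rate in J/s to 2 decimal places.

0.73 J/s

R = (0.207×7.78 + 0.11×1.3 + 0.158×15.7) / (1 + 0.207×10.2 + 0.11×4.42 + 0.158×13.8) = 4.234/5.778 = 0.7328 J/s.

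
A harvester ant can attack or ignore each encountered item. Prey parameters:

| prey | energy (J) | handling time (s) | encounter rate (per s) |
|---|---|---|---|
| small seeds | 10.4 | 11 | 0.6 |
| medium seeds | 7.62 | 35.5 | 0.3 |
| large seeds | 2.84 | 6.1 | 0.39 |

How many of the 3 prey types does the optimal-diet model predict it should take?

1

Rank by E/h (J/s): small seeds 0.945, large seeds 0.466, medium seeds 0.215. Include each in turn until the next type's E/h falls below the running intake rate.
Rate on top 1: 0.8211. large seeds: 0.466 < 0.8211 → exclude; stop.
Optimal diet: small seeds — 1 of 3 types.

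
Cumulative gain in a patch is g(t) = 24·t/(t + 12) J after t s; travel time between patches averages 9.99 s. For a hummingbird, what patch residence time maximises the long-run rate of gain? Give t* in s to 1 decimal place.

Maximise g(t)/(T+t): set derivative to zero → g'(t)(T+t) = g(t).
g'(t) = 24·12/(t + 12)². Setting 24·12/(t+12)² = 24t/[(t+12)(9.99+t)] gives 12(9.99+t) = t(t+12), so t² = 12×9.99 = 119.9.
t* = √119.9 = 10.95 s.

10.9 s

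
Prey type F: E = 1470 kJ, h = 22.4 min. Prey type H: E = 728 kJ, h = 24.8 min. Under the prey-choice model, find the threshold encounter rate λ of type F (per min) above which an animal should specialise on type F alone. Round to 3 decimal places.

Drop type H once their profitability E₂/h₂ falls below the rate achievable on type F alone: E₂/h₂ = λE₁/(1 + λh₁).
Solve for λ: λE₁h₂ = E₂(1 + λh₁) → λ(E₁h₂ − E₂h₁) = E₂ → λ = E₂/(E₁h₂ − E₂h₁).
λ = 728/(1470×24.8 − 728×22.4) = 728/2.015e+04 = 0.03613 per min.

0.036 per min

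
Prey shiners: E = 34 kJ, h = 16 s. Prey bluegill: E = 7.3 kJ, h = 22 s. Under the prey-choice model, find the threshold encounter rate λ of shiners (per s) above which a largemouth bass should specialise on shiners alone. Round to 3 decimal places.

0.012 per s

At the threshold, the rate on shiners alone equals the profitability of bluegill: λ·34/(1 + λ·16) = 7.3/22 = 0.3318.
Rearranging, λ(34 − 0.3318×16) = 0.3318, so λ = 0.3318/28.69 = 0.01157 per s.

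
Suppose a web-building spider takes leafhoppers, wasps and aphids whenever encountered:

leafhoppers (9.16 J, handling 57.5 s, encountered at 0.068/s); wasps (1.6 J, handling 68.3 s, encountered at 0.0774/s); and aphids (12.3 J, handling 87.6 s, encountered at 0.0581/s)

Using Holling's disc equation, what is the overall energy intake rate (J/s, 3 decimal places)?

0.096 J/s

Energy encountered per unit search time: 0.068×9.16 + 0.0774×1.6 + 0.0581×12.3 = 1.461 J/s.
Handling time per unit search time: 0.068×57.5 + 0.0774×68.3 + 0.0581×87.6 = 14.29.
Rate = 1.461/(1 + 14.29) = 0.0956 J/s.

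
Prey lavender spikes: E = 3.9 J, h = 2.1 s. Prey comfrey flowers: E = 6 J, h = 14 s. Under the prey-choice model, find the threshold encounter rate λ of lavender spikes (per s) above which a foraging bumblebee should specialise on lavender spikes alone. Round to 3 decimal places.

0.143 per s

The zero-one rule: include comfrey flowers iff E₂/h₂ > λE₁/(1+λh₁). Equality gives the switch point.
λE₁h₂ = E₂ + λE₂h₁ ⇒ λ = E₂/(E₁h₂ − E₂h₁) = 6/(54.6 − 12.6) = 0.1429 per s.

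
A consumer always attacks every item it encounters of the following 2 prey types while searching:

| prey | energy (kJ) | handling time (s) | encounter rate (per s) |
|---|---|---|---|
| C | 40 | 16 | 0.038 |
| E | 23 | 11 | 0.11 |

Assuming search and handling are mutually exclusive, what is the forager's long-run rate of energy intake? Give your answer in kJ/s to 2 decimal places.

Energy encountered per unit search time: 0.038×40 + 0.11×23 = 4.05 kJ/s.
Handling time per unit search time: 0.038×16 + 0.11×11 = 1.818.
Rate = 4.05/(1 + 1.818) = 1.437 kJ/s.

1.44 kJ/s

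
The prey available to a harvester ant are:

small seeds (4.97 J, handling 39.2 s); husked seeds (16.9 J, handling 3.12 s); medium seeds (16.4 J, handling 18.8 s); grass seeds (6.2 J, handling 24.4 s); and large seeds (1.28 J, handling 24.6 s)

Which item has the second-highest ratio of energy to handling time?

Profitability E/h (J/s): small seeds = 4.97/39.2 = 0.127, husked seeds = 16.9/3.12 = 5.42, medium seeds = 16.4/18.8 = 0.872, grass seeds = 6.2/24.4 = 0.254, large seeds = 1.28/24.6 = 0.052.
Ranked: husked seeds > medium seeds > grass seeds > small seeds > large seeds.

medium seeds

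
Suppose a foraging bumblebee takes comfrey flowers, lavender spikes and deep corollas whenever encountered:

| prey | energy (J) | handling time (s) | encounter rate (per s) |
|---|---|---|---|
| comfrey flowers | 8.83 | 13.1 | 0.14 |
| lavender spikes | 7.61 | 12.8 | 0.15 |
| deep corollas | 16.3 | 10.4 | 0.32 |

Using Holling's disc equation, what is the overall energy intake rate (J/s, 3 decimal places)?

0.940 J/s

R = Σλ_iE_i / (1 + Σλ_ih_i)
Numerator: 0.14×8.83 + 0.15×7.61 + 0.32×16.3 = 7.594
Denominator: 1 + 0.14×13.1 + 0.15×12.8 + 0.32×10.4 = 8.082
R = 7.594/8.082 = 0.9396 J/s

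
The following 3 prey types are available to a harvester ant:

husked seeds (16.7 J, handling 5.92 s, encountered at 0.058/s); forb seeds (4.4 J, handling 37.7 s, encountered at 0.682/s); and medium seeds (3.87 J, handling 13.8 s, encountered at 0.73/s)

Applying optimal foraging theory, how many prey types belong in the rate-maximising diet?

1

Profitabilities (E/h, J/s): husked seeds 2.82, medium seeds 0.28, forb seeds 0.117. Add prey in this order while the next type's profitability exceeds the intake rate on those already taken.
Rate on top 1: 0.721. medium seeds: 0.28 < 0.721 → exclude; stop.
Optimal diet: husked seeds — 1 of 3 types.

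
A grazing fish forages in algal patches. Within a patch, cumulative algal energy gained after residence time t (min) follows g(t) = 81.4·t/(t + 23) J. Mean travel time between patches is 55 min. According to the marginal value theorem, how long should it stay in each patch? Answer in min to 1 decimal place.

Maximise g(t)/(T+t): set derivative to zero → g'(t)(T+t) = g(t).
g'(t) = 81.4·23/(t + 23)². Setting 81.4·23/(t+23)² = 81.4t/[(t+23)(55+t)] gives 23(55+t) = t(t+23), so t² = 23×55 = 1265.
t* = √1265 = 35.57 min.

35.6 min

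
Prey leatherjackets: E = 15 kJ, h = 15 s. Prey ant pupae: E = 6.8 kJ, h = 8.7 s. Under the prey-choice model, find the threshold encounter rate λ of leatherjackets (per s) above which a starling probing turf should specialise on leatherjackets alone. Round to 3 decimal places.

0.239 per s

The zero-one rule: include ant pupae iff E₂/h₂ > λE₁/(1+λh₁). Equality gives the switch point.
λE₁h₂ = E₂ + λE₂h₁ ⇒ λ = E₂/(E₁h₂ − E₂h₁) = 6.8/(130.5 − 102) = 0.2386 per s.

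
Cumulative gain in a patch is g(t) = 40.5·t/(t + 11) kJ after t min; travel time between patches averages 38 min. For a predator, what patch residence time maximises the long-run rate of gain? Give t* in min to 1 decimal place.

Optimal t* satisfies g'(t*) = g(t*)/(T + t*).
g'(t) = 40.5·11/(t + 11)². Setting 40.5·11/(t+11)² = 40.5t/[(t+11)(38+t)] gives 11(38+t) = t(t+11), so t² = 11×38 = 418.
t* = √418 = 20.45 min.

20.4 min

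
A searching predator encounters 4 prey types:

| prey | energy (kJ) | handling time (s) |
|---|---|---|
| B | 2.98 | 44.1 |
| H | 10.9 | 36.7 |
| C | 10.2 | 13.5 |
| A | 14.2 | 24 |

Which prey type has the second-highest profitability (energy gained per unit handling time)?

A

In descending order of E/h:
C: 10.2/13.5 = 0.756 kJ/s
A: 14.2/24 = 0.592 kJ/s
H: 10.9/36.7 = 0.297 kJ/s
B: 2.98/44.1 = 0.0676 kJ/s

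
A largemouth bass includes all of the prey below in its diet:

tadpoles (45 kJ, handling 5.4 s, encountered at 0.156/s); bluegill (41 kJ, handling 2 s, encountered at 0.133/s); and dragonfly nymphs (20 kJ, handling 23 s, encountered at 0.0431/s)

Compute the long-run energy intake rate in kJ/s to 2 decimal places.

Energy encountered per unit search time: 0.156×45 + 0.133×41 + 0.0431×20 = 13.33 kJ/s.
Handling time per unit search time: 0.156×5.4 + 0.133×2 + 0.0431×23 = 2.1.
Rate = 13.33/(1 + 2.1) = 4.302 kJ/s.

4.30 kJ/s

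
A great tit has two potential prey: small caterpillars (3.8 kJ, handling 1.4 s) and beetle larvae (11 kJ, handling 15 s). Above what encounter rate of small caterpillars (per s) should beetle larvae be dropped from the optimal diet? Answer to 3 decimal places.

0.264 per s

The zero-one rule: include beetle larvae iff E₂/h₂ > λE₁/(1+λh₁). Equality gives the switch point.
λE₁h₂ = E₂ + λE₂h₁ ⇒ λ = E₂/(E₁h₂ − E₂h₁) = 11/(57 − 15.4) = 0.2644 per s.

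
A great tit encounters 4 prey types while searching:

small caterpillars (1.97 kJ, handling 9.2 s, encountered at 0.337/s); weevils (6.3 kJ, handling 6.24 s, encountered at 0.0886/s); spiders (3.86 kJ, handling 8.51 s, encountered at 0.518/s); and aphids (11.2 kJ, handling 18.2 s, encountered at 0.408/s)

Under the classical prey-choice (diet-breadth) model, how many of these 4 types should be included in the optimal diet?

Profitabilities (E/h, kJ/s): weevils 1.01, aphids 0.615, spiders 0.454, small caterpillars 0.214. Add prey in this order while the next type's profitability exceeds the intake rate on those already taken.
Rate on top 1: 0.3595. aphids: 0.615 > 0.3595 → include.
Rate on top 2: 0.5711. spiders: 0.454 < 0.5711 → exclude; stop.
Optimal diet: weevils, aphids — 2 of 4 types.

2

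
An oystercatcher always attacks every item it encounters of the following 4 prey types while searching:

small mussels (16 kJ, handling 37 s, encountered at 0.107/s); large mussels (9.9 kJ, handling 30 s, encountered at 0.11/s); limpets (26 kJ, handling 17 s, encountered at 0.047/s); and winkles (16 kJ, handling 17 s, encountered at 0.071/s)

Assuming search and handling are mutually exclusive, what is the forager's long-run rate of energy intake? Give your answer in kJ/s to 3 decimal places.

Energy encountered per unit search time: 0.107×16 + 0.11×9.9 + 0.047×26 + 0.071×16 = 5.159 kJ/s.
Handling time per unit search time: 0.107×37 + 0.11×30 + 0.047×17 + 0.071×17 = 9.265.
Rate = 5.159/(1 + 9.265) = 0.5026 kJ/s.

0.503 kJ/s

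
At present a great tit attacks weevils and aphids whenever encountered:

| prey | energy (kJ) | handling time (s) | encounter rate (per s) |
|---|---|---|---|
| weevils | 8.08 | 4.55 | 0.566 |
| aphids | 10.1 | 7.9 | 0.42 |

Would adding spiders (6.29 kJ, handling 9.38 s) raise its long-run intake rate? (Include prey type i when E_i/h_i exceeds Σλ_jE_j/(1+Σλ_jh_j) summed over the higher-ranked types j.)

Current rate: (0.566×8.08 + 0.42×10.1)/(1 + 0.566×4.55 + 0.42×7.9) = 1.279 kJ/s.
Profitability of spiders: 6.29/9.38 = 0.6706 kJ/s.
0.6706 < 1.279, so adding spiders would lower the average — exclude it.

No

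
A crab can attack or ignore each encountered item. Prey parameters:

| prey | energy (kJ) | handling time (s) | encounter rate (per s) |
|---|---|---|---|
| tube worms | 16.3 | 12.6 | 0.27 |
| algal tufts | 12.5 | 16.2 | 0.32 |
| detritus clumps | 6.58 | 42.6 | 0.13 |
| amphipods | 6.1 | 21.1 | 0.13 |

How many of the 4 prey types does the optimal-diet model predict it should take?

Rank by E/h (kJ/s): tube worms 1.29, algal tufts 0.772, amphipods 0.289, detritus clumps 0.154. Include each in turn until the next type's E/h falls below the running intake rate.
Rate on top 1: 0.9998. algal tufts: 0.772 < 0.9998 → exclude; stop.
Optimal diet: tube worms — 1 of 4 types.

1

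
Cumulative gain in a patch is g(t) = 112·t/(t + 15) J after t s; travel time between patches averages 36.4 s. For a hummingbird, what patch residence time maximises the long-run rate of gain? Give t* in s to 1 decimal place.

Optimal t* satisfies g'(t*) = g(t*)/(T + t*).
g'(t) = 112·15/(t + 15)². Setting 112·15/(t+15)² = 112t/[(t+15)(36.4+t)] gives 15(36.4+t) = t(t+15), so t² = 15×36.4 = 546.
t* = √546 = 23.37 s.

23.4 s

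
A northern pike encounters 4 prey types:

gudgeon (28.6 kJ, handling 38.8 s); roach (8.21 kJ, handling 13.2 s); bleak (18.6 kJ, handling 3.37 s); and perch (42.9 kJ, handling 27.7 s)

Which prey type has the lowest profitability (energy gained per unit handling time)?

roach

Profitability E/h (kJ/s): gudgeon = 28.6/38.8 = 0.737, roach = 8.21/13.2 = 0.622, bleak = 18.6/3.37 = 5.52, perch = 42.9/27.7 = 1.55.
Ranked: bleak > perch > gudgeon > roach.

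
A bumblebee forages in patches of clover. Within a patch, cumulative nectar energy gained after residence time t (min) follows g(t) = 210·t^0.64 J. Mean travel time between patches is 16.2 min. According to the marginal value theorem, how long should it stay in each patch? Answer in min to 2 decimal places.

Maximise g(t)/(T+t): set derivative to zero → g'(t)(T+t) = g(t).
g'(t) = 0.64·210·t^-0.36. Setting 0.64·210·t^-0.36 = 210·t^0.64/(16.2+t) gives 0.64(16.2+t) = t, so 0.36·t = 0.64×16.2.
t* = 0.64×16.2/0.36 = 28.8 min.

28.80 min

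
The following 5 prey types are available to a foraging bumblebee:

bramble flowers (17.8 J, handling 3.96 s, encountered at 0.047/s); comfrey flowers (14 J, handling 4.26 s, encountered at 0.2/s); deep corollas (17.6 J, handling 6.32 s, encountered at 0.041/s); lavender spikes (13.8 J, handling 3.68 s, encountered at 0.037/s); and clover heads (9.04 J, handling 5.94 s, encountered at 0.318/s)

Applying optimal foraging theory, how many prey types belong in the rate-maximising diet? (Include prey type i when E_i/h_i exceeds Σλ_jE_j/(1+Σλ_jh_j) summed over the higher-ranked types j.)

4

E/h in descending order: bramble flowers 4.49, lavender spikes 3.75, comfrey flowers 3.29, deep corollas 2.78, clover heads 1.52 J/s. The optimal diet is the largest prefix of this list for which every included type satisfies E_i/h_i > R on the types above it.
Rate on top 1: 0.7053. lavender spikes: 3.75 > 0.7053 → include.
Rate on top 2: 1.019. comfrey flowers: 3.29 > 1.019 → include.
Rate on top 3: 1.907. deep corollas: 2.78 > 1.907 → include.
Rate on top 4: 2.001. clover heads: 1.52 < 2.001 → exclude; stop.
Optimal diet: bramble flowers, lavender spikes, comfrey flowers, deep corollas — 4 of 5 types.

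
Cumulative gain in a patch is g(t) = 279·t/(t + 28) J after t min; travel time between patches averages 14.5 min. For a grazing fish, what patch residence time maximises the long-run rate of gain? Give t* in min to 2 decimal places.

20.15 min

Maximise g(t)/(T+t): set derivative to zero → g'(t)(T+t) = g(t).
g'(t) = 279·28/(t + 28)². Setting 279·28/(t+28)² = 279t/[(t+28)(14.5+t)] gives 28(14.5+t) = t(t+28), so t² = 28×14.5 = 406.
t* = √406 = 20.15 min.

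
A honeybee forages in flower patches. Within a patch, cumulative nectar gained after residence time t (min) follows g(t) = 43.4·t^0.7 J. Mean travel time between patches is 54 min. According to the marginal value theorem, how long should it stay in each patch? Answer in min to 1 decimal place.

Maximise g(t)/(T+t): set derivative to zero → g'(t)(T+t) = g(t).
g'(t) = 0.7·43.4·t^-0.3. Setting 0.7·43.4·t^-0.3 = 43.4·t^0.7/(54+t) gives 0.7(54+t) = t, so 0.30·t = 0.7×54.
t* = 0.7×54/0.30 = 126 min.

126.0 min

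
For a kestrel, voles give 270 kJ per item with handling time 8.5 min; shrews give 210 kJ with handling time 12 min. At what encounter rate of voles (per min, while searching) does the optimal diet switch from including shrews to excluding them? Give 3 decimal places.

Drop shrews once their profitability E₂/h₂ falls below the rate achievable on voles alone: E₂/h₂ = λE₁/(1 + λh₁).
Solve for λ: λE₁h₂ = E₂(1 + λh₁) → λ(E₁h₂ − E₂h₁) = E₂ → λ = E₂/(E₁h₂ − E₂h₁).
λ = 210/(270×12 − 210×8.5) = 210/1455 = 0.1443 per min.

0.144 per min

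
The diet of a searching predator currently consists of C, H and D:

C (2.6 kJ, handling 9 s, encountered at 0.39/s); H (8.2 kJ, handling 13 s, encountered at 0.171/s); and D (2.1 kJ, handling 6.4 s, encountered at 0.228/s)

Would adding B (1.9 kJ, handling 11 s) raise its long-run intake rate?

No

On C, H and D alone, R = ΣλE/(1+Σλh) = 2.895/8.192 = 0.3534 kJ/s.
Profitability of B: 1.9/11 = 0.1727 kJ/s.
Since 0.1727 < R, time spent handling B is better spent searching.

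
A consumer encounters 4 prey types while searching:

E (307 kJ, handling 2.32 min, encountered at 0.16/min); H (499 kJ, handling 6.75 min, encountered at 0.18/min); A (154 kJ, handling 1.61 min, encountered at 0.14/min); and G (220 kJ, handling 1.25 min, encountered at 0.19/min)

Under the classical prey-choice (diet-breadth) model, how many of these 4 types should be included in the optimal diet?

4

Rank by E/h (kJ/min): G 176, E 132, A 95.7, H 73.9. Include each in turn until the next type's E/h falls below the running intake rate.
Rate on top 1: 33.78. E: 132 > 33.78 → include.
Rate on top 2: 56.52. A: 95.7 > 56.52 → include.
Rate on top 3: 61.33. H: 73.9 > 61.33 → include.
Optimal diet: G, E, A, H — 4 of 4 types.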